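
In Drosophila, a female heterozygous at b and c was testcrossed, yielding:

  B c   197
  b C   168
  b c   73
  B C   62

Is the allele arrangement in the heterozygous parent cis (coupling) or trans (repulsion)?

trans

The two most frequent classes are B c (197) and b C (168); these are the parental (non-recombinant) types.
So the F1 carried B c on one chromosome and b C on the other — the recessive alleles are on opposite chromosomes (trans / repulsion).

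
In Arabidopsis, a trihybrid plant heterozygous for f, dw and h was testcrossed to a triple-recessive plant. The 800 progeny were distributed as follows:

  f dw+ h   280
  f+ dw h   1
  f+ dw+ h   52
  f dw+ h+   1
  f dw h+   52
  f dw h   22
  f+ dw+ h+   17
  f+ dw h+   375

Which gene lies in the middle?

The two most frequent reciprocal classes, f dw+ h and f+ dw h+, are the parental types, so the F1 was f dw+ h / f+ dw h+.
The two rarest classes, f dw+ h+ and f+ dw h, are the double crossovers. Comparing them with the parentals, only the h allele has switched, so h is the middle locus and the order is f – h – dw.

h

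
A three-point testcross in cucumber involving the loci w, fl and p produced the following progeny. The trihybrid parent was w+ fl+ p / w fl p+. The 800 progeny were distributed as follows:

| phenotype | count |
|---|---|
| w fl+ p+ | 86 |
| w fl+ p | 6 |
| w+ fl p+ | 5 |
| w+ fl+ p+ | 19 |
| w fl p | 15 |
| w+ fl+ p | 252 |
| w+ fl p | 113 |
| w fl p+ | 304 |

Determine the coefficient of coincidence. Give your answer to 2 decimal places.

The two rarest classes, w fl+ p and w+ fl p+, are the double crossovers. Comparing them with the parentals, only the w allele has switched, so w is the middle locus and the order is p – w – fl.
p–w: (34 + 11)/800 = 0.0563; w–fl: (199 + 11)/800 = 0.2625.
Expected DCO frequency = 0.0563 × 0.2625 ≈ 0.01478; observed = 11/800 ≈ 0.01375.
Coefficient of coincidence = 0.01375/0.01478 ≈ 0.93.

0.93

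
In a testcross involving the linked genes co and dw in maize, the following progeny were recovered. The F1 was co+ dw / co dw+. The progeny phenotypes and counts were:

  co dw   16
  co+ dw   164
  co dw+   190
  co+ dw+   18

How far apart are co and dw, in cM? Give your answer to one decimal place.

The recombinant classes are co+ dw+ and co dw: 18 + 16 = 34.
Recombination frequency = 34/388 = 0.0876 ≈ 8.8%, i.e. 8.8 cM.

8.8 cM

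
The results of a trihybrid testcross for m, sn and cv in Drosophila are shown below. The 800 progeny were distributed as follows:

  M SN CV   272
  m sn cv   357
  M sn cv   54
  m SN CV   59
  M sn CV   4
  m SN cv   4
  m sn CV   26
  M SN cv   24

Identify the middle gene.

The two most frequent reciprocal classes, M SN CV and m sn cv, are the parental types, so the F1 was M SN CV / m sn cv.
The two rarest classes, M sn CV and m SN cv, are the double crossovers. Comparing them with the parentals, only the sn allele has switched, so sn is the middle locus and the order is cv – sn – m.

sn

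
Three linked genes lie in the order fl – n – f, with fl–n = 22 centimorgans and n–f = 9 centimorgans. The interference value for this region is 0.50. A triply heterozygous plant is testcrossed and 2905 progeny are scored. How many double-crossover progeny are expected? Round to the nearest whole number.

29

Map distances give recombination frequencies of 0.220 and 0.090 for the two intervals.
With interference 0.50 (so coincidence = 0.50), expected double-crossover frequency = 0.220 × 0.090 × 0.50 = 0.00990.
Expected number = 0.00990 × 2905 = 28.76 ≈ 29.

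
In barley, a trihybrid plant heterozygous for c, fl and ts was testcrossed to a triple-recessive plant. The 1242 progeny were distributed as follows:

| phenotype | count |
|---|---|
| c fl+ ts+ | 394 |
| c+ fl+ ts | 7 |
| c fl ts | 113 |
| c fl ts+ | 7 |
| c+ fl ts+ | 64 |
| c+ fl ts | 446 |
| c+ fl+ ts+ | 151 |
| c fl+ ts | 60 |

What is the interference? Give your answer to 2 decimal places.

The two most frequent reciprocal classes, c fl+ ts+ and c+ fl ts, are the parental types, so the F1 was c fl+ ts+ / c+ fl ts.
The two rarest classes, c fl ts+ and c+ fl+ ts, are the double crossovers. Comparing them with the parentals, only the fl allele has switched, so fl is the middle locus and the order is ts – fl – c.
ts–fl: (124 + 14)/1242 = 0.1111; fl–c: (264 + 14)/1242 = 0.2238.
Expected DCO frequency = 0.1111 × 0.2238 ≈ 0.02486; observed = 14/1242 ≈ 0.01127.
Coefficient of coincidence = 0.01127/0.02486 ≈ 0.45; interference = 1 − 0.45 = 0.55.

0.55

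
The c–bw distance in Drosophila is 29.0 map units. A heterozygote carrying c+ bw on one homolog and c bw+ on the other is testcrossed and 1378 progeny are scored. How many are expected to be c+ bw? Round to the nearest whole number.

489

A map distance of 29.0 map units corresponds to a recombination frequency of 0.290.
The F1 is c+ bw / c bw+, so c+ bw is a parental gamete class with expected frequency (1 − r)/2 = 0.710/2 = 0.3550.
Expected number = 0.3550 × 1378 = 489.19 ≈ 489.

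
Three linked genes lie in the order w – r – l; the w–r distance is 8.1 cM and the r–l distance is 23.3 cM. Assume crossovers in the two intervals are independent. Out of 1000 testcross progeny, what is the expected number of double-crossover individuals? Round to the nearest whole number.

19

Map distances give recombination frequencies of 0.081 and 0.233 for the two intervals.
With no interference, expected double-crossover frequency = 0.081 × 0.233 = 0.01887.
Expected number = 0.01887 × 1000 = 18.87 ≈ 19.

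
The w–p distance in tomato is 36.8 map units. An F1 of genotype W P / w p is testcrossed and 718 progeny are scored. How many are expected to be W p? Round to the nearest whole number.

132

A map distance of 36.8 map units corresponds to a recombination frequency of 0.368.
The F1 is W P / w p, so W p is a recombinant gamete class with expected frequency r/2 = 0.368/2 = 0.1840.
Expected number = 0.1840 × 718 = 132.11 ≈ 132.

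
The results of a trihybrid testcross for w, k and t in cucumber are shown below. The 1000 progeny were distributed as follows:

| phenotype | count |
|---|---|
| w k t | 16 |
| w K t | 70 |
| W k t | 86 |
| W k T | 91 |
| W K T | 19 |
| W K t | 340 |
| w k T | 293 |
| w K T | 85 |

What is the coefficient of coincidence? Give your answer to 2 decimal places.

0.87

The two most frequent reciprocal classes, W K t and w k T, are the parental types, so the F1 was W K t / w k T.
The two rarest classes, W K T and w k t, are the double crossovers. Comparing them with the parentals, only the t allele has switched, so t is the middle locus and the order is w – t – k.
w–t: (161 + 35)/1000 = 0.1960; t–k: (171 + 35)/1000 = 0.2060.
Expected DCO frequency = 0.1960 × 0.2060 ≈ 0.04038; observed = 35/1000 ≈ 0.03500.
Coefficient of coincidence = 0.03500/0.04038 ≈ 0.87.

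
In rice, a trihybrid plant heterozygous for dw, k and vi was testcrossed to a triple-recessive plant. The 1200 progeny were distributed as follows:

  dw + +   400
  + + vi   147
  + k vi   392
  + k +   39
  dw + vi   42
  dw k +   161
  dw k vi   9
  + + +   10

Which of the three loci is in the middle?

The two most frequent reciprocal classes, dw + + and + k vi, are the parental types, so the F1 was dw + + / + k vi.
The two rarest classes, + + + and dw k vi, are the double crossovers. Comparing them with the parentals, only the dw allele has switched, so dw is the middle locus and the order is vi – dw – k.

dw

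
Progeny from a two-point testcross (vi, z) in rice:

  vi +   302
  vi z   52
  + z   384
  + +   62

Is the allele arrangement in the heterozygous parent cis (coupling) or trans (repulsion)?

trans

The two most frequent classes are + z (384) and vi + (302); these are the parental (non-recombinant) types.
So the F1 carried + z on one chromosome and vi + on the other — the recessive alleles are on opposite chromosomes (trans / repulsion).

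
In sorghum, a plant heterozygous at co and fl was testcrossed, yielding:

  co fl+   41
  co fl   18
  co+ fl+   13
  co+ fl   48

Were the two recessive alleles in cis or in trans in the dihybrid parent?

trans

The two most frequent classes are co+ fl (48) and co fl+ (41); these are the parental (non-recombinant) types.
So the F1 carried co+ fl on one chromosome and co fl+ on the other — the recessive alleles are on opposite chromosomes (trans / repulsion).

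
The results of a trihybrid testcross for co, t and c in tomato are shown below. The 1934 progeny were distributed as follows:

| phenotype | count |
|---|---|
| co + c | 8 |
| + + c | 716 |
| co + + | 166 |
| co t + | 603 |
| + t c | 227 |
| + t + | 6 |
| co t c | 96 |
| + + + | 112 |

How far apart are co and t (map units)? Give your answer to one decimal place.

The two most frequent reciprocal classes, co t + and + + c, are the parental types, so the F1 was co t + / + + c.
The two rarest classes, + t + and co + c, are the double crossovers. Comparing them with the parentals, only the co allele has switched, so co is the middle locus and the order is c – co – t.
Crossovers in the co–t interval produce the single-crossover classes co + + and + t c (166 + 227 = 393) plus the double crossovers (14).
RF(co–t) = (393 + 14) / 1934 = 407/1934 = 0.2104 → 21.0 map units.

21.0 map units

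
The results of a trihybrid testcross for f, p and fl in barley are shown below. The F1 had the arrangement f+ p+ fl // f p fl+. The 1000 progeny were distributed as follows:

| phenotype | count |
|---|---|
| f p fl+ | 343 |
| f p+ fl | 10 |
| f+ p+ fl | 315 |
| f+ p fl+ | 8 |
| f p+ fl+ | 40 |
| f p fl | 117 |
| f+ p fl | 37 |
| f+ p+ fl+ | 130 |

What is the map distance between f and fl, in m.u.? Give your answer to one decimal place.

26.5 m.u.

The two rarest classes, f p+ fl and f+ p fl+, are the double crossovers. Comparing them with the parentals, only the f allele has switched, so f is the middle locus and the order is fl – f – p.
Crossovers in the fl–f interval produce the single-crossover classes f+ p+ fl+ and f p fl (130 + 117 = 247) plus the double crossovers (18).
RF(fl–f) = (247 + 18) / 1000 = 265/1000 = 0.2650 → 26.5 m.u.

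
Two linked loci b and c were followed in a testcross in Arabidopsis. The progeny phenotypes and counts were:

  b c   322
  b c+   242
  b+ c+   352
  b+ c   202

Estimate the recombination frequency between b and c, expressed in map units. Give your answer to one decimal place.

The two most frequent classes, b+ c+ (352) and b c (322), are the parental types, so the F1 was b+ c+ / b c.
The recombinant classes are b+ c and b c+: 202 + 242 = 444.
Recombination frequency = 444/1118 = 0.3971 ≈ 39.7%, i.e. 39.7 map units.

39.7 map units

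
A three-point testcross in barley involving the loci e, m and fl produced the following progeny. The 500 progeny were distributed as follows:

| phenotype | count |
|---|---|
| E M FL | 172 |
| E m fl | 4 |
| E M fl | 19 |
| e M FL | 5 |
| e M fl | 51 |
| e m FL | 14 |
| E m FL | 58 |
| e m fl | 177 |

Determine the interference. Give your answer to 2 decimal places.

0.09

The two most frequent reciprocal classes, E M FL and e m fl, are the parental types, so the F1 was E M FL / e m fl.
The two rarest classes, e M FL and E m fl, are the double crossovers. Comparing them with the parentals, only the e allele has switched, so e is the middle locus and the order is m – e – fl.
m–e: (109 + 9)/500 = 0.2360; e–fl: (33 + 9)/500 = 0.0840.
Expected DCO frequency = 0.2360 × 0.0840 ≈ 0.01982; observed = 9/500 ≈ 0.01800.
Coefficient of coincidence = 0.01800/0.01982 ≈ 0.91; interference = 1 − 0.91 = 0.09.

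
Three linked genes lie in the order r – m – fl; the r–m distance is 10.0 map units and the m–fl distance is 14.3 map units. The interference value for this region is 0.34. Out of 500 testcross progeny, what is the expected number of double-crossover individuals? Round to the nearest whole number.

Map distances give recombination frequencies of 0.100 and 0.143 for the two intervals.
With interference 0.34 (so coincidence = 0.66), expected double-crossover frequency = 0.100 × 0.143 × 0.66 = 0.00944.
Expected number = 0.00944 × 500 = 4.72 ≈ 5.

5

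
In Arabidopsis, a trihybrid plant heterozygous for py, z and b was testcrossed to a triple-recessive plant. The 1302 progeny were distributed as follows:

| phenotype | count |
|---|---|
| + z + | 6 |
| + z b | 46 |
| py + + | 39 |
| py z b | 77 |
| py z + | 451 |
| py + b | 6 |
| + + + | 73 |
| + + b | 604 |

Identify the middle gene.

The two most frequent reciprocal classes, py z + and + + b, are the parental types, so the F1 was py z + / + + b.
The two rarest classes, + z + and py + b, are the double crossovers. Comparing them with the parentals, only the py allele has switched, so py is the middle locus and the order is z – py – b.

py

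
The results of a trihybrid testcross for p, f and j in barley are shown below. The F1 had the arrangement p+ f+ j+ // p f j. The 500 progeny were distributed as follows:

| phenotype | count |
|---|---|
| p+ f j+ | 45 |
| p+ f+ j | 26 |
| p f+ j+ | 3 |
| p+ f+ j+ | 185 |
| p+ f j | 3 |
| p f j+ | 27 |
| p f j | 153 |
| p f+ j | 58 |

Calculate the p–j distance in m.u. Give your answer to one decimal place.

The two rarest classes, p f+ j+ and p+ f j, are the double crossovers. Comparing them with the parentals, only the p allele has switched, so p is the middle locus and the order is f – p – j.
Crossovers in the p–j interval produce the single-crossover classes p+ f+ j and p f j+ (26 + 27 = 53) plus the double crossovers (6).
RF(p–j) = (53 + 6) / 500 = 59/500 = 0.1180 → 11.8 m.u.

11.8 m.u.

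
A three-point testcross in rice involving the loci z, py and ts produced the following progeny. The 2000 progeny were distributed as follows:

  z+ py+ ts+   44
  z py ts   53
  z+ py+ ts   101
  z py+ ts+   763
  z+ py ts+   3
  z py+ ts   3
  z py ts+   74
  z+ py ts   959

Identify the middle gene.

ts

The two most frequent reciprocal classes, z py+ ts+ and z+ py ts, are the parental types, so the F1 was z py+ ts+ / z+ py ts.
The two rarest classes, z py+ ts and z+ py ts+, are the double crossovers. Comparing them with the parentals, only the ts allele has switched, so ts is the middle locus and the order is py – ts – z.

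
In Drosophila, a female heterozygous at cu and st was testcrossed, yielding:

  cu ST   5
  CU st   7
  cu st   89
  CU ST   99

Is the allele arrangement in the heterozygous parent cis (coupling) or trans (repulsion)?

The two most frequent classes are CU ST (99) and cu st (89); these are the parental (non-recombinant) types.
So the F1 carried CU ST on one chromosome and cu st on the other — the recessive alleles are on the same chromosome (cis / coupling).

cis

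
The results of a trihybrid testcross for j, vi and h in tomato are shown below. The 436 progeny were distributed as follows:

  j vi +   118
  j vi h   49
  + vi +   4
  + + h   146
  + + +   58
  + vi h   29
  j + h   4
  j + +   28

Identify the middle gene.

j

The two most frequent reciprocal classes, + + h and j vi +, are the parental types, so the F1 was + + h / j vi +.
The two rarest classes, j + h and + vi +, are the double crossovers. Comparing them with the parentals, only the j allele has switched, so j is the middle locus and the order is vi – j – h.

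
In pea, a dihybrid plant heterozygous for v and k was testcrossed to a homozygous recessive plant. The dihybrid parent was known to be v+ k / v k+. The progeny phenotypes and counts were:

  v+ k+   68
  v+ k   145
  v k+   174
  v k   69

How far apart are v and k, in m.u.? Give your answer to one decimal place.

The recombinant classes are v+ k+ and v k: 68 + 69 = 137.
Recombination frequency = 137/456 = 0.3004 ≈ 30.0%, i.e. 30.0 m.u.

30.0 m.u.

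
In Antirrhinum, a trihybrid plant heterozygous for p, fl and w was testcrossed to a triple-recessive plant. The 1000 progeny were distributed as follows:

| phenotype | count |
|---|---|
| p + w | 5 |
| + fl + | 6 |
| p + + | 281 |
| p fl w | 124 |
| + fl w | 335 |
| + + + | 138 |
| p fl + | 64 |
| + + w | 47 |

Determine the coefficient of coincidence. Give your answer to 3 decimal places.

The two most frequent reciprocal classes, p + + and + fl w, are the parental types, so the F1 was p + + / + fl w.
The two rarest classes, p + w and + fl +, are the double crossovers. Comparing them with the parentals, only the w allele has switched, so w is the middle locus and the order is fl – w – p.
fl–w: (111 + 11)/1000 = 0.1220; w–p: (262 + 11)/1000 = 0.2730.
Expected DCO frequency = 0.1220 × 0.2730 ≈ 0.03331; observed = 11/1000 ≈ 0.01100.
Coefficient of coincidence = 0.01100/0.03331 ≈ 0.330.

0.330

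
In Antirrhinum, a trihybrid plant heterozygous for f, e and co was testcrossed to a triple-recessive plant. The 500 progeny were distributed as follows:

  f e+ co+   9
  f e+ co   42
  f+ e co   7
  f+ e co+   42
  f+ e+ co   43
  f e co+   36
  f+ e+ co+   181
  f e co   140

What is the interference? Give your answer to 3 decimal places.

The two most frequent reciprocal classes, f e co and f+ e+ co+, are the parental types, so the F1 was f e co / f+ e+ co+.
The two rarest classes, f+ e co and f e+ co+, are the double crossovers. Comparing them with the parentals, only the f allele has switched, so f is the middle locus and the order is co – f – e.
co–f: (79 + 16)/500 = 0.1900; f–e: (84 + 16)/500 = 0.2000.
Expected DCO frequency = 0.1900 × 0.2000 ≈ 0.03800; observed = 16/500 ≈ 0.03200.
Coefficient of coincidence = 0.03200/0.03800 ≈ 0.842; interference = 1 − 0.842 = 0.158.

0.158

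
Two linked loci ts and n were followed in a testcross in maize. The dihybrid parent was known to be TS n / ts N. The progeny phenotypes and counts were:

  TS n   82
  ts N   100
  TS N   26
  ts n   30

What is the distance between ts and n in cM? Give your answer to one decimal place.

23.5 cM

The recombinant classes are TS N and ts n: 26 + 30 = 56.
Recombination frequency = 56/238 = 0.2353 ≈ 23.5%, i.e. 23.5 cM.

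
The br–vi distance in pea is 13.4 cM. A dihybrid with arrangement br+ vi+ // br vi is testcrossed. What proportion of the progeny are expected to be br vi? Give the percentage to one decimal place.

43.3%

A map distance of 13.4 cM corresponds to a recombination frequency of 0.134.
The F1 is br+ vi+ / br vi, so br vi is a parental gamete class with expected frequency (1 − r)/2 = 0.866/2 = 0.4330.
That is 0.4330 = 43.3% of the progeny.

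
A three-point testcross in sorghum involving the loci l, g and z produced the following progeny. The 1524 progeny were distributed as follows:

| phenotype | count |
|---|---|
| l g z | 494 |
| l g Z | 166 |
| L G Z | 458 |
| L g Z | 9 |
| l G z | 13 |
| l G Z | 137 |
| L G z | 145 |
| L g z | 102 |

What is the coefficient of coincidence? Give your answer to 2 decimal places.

0.39

The two most frequent reciprocal classes, l g z and L G Z, are the parental types, so the F1 was l g z / L G Z.
The two rarest classes, l G z and L g Z, are the double crossovers. Comparing them with the parentals, only the g allele has switched, so g is the middle locus and the order is l – g – z.
l–g: (239 + 22)/1524 = 0.1713; g–z: (311 + 22)/1524 = 0.2185.
Expected DCO frequency = 0.1713 × 0.2185 ≈ 0.03743; observed = 22/1524 ≈ 0.01444.
Coefficient of coincidence = 0.01444/0.03743 ≈ 0.39.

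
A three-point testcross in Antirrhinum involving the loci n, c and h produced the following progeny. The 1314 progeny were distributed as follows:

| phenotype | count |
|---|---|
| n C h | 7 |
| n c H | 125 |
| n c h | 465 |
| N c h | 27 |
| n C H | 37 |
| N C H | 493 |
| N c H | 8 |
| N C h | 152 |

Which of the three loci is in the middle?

c

The two most frequent reciprocal classes, N C H and n c h, are the parental types, so the F1 was N C H / n c h.
The two rarest classes, N c H and n C h, are the double crossovers. Comparing them with the parentals, only the c allele has switched, so c is the middle locus and the order is h – c – n.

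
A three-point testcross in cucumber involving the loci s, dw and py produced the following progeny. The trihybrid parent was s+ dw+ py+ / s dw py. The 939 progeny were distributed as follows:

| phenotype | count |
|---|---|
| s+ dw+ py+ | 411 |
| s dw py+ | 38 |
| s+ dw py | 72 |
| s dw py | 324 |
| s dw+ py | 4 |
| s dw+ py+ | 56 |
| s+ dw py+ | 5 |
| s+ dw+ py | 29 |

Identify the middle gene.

dw

The two rarest classes, s+ dw py+ and s dw+ py, are the double crossovers. Comparing them with the parentals, only the dw allele has switched, so dw is the middle locus and the order is s – dw – py.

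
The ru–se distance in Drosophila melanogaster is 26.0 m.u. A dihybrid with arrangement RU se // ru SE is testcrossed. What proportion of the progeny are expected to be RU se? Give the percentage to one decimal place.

37.0%

A map distance of 26.0 m.u. corresponds to a recombination frequency of 0.260.
The F1 is RU se / ru SE, so RU se is a parental gamete class with expected frequency (1 − r)/2 = 0.740/2 = 0.3700.
That is 0.3700 = 37.0% of the progeny.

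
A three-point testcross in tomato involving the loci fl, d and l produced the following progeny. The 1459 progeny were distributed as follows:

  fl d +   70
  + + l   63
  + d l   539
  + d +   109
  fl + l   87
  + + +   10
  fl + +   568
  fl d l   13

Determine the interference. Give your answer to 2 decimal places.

The two most frequent reciprocal classes, fl + + and + d l, are the parental types, so the F1 was fl + + / + d l.
The two rarest classes, + + + and fl d l, are the double crossovers. Comparing them with the parentals, only the fl allele has switched, so fl is the middle locus and the order is d – fl – l.
d–fl: (133 + 23)/1459 = 0.1069; fl–l: (196 + 23)/1459 = 0.1501.
Expected DCO frequency = 0.1069 × 0.1501 ≈ 0.01605; observed = 23/1459 ≈ 0.01576.
Coefficient of coincidence = 0.01576/0.01605 ≈ 0.98; interference = 1 − 0.98 = 0.02.

0.02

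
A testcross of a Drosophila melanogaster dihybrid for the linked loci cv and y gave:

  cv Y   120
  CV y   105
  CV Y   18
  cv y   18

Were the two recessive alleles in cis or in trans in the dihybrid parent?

trans

The two most frequent classes are CV y (105) and cv Y (120); these are the parental (non-recombinant) types.
So the F1 carried CV y on one chromosome and cv Y on the other — the recessive alleles are on opposite chromosomes (trans / repulsion).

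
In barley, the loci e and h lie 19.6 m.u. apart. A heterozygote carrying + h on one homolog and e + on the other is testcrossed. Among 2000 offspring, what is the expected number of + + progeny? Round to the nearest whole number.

196

A map distance of 19.6 m.u. corresponds to a recombination frequency of 0.196.
The F1 is + h / e +, so + + is a recombinant gamete class with expected frequency r/2 = 0.196/2 = 0.0980.
Expected number = 0.0980 × 2000 = 196.00 ≈ 196.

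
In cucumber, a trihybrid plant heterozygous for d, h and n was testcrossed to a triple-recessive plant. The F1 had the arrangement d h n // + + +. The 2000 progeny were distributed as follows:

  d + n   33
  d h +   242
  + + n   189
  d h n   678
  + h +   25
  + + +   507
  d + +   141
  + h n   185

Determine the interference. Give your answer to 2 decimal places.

0.38

The two rarest classes, d + n and + h +, are the double crossovers. Comparing them with the parentals, only the h allele has switched, so h is the middle locus and the order is d – h – n.
d–h: (326 + 58)/2000 = 0.1920; h–n: (431 + 58)/2000 = 0.2445.
Expected DCO frequency = 0.1920 × 0.2445 ≈ 0.04694; observed = 58/2000 ≈ 0.02900.
Coefficient of coincidence = 0.02900/0.04694 ≈ 0.62; interference = 1 − 0.62 = 0.38.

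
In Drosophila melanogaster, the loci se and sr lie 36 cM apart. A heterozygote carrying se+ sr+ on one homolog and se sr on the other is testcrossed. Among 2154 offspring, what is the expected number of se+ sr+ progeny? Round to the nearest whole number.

A map distance of 36 cM corresponds to a recombination frequency of 0.360.
The F1 is se+ sr+ / se sr, so se+ sr+ is a parental gamete class with expected frequency (1 − r)/2 = 0.640/2 = 0.3200.
Expected number = 0.3200 × 2154 = 689.28 ≈ 689.

689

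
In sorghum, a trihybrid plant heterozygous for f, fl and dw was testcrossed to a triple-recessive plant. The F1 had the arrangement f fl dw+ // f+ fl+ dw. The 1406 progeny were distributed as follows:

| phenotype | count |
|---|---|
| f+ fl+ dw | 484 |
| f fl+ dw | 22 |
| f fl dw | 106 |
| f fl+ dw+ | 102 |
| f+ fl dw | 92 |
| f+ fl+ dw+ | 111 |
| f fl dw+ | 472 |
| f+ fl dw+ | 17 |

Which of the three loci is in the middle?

The two rarest classes, f+ fl dw+ and f fl+ dw, are the double crossovers. Comparing them with the parentals, only the f allele has switched, so f is the middle locus and the order is fl – f – dw.

f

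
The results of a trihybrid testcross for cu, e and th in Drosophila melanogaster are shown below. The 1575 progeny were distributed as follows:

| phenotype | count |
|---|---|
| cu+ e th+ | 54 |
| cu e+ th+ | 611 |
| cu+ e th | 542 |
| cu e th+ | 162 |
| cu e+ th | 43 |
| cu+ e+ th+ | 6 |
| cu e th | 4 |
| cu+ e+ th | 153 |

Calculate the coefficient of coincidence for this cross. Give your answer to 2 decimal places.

0.45

The two most frequent reciprocal classes, cu e+ th+ and cu+ e th, are the parental types, so the F1 was cu e+ th+ / cu+ e th.
The two rarest classes, cu+ e+ th+ and cu e th, are the double crossovers. Comparing them with the parentals, only the cu allele has switched, so cu is the middle locus and the order is th – cu – e.
th–cu: (97 + 10)/1575 = 0.0679; cu–e: (315 + 10)/1575 = 0.2063.
Expected DCO frequency = 0.0679 × 0.2063 ≈ 0.01401; observed = 10/1575 ≈ 0.00635.
Coefficient of coincidence = 0.00635/0.01401 ≈ 0.45.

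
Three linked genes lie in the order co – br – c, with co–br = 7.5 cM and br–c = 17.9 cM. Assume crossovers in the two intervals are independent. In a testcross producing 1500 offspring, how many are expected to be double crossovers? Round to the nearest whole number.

Map distances give recombination frequencies of 0.075 and 0.179 for the two intervals.
With no interference, expected double-crossover frequency = 0.075 × 0.179 = 0.01342.
Expected number = 0.01342 × 1500 = 20.14 ≈ 20.

20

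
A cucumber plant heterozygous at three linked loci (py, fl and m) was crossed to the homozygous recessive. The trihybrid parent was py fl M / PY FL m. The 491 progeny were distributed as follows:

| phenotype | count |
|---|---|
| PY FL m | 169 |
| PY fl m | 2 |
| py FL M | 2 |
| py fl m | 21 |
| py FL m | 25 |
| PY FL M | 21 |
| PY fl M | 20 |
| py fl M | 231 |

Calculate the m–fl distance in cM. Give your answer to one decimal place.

The two rarest classes, py FL M and PY fl m, are the double crossovers. Comparing them with the parentals, only the fl allele has switched, so fl is the middle locus and the order is m – fl – py.
Crossovers in the m–fl interval produce the single-crossover classes py fl m and PY FL M (21 + 21 = 42) plus the double crossovers (4).
RF(m–fl) = (42 + 4) / 491 = 46/491 = 0.0937 → 9.4 cM.

9.4 cM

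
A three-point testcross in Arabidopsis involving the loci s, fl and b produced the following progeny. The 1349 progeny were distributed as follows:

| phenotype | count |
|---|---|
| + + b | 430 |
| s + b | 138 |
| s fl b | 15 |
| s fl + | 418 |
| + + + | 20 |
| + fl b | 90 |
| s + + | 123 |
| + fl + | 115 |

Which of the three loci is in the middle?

The two most frequent reciprocal classes, + + b and s fl +, are the parental types, so the F1 was + + b / s fl +.
The two rarest classes, + + + and s fl b, are the double crossovers. Comparing them with the parentals, only the b allele has switched, so b is the middle locus and the order is fl – b – s.

b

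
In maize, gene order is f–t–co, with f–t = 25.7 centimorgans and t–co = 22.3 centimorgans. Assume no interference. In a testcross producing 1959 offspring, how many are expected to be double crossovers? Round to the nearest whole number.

112

Map distances give recombination frequencies of 0.257 and 0.223 for the two intervals.
With no interference, expected double-crossover frequency = 0.257 × 0.223 = 0.05731.
Expected number = 0.05731 × 1959 = 112.27 ≈ 112.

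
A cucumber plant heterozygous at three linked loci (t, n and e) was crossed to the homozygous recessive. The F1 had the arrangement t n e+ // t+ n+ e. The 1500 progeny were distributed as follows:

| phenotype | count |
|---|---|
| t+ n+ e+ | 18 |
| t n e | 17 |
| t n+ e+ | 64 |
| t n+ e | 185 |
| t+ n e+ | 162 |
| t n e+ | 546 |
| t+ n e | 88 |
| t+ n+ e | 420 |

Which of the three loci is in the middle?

e

The two rarest classes, t n e and t+ n+ e+, are the double crossovers. Comparing them with the parentals, only the e allele has switched, so e is the middle locus and the order is n – e – t.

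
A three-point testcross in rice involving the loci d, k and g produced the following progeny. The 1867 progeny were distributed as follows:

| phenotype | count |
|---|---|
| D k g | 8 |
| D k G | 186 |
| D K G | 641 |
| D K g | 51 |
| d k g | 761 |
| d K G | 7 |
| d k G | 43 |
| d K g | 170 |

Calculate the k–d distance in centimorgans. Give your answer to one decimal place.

19.9 centimorgans

The two most frequent reciprocal classes, D K G and d k g, are the parental types, so the F1 was D K G / d k g.
The two rarest classes, d K G and D k g, are the double crossovers. Comparing them with the parentals, only the d allele has switched, so d is the middle locus and the order is g – d – k.
Crossovers in the d–k interval produce the single-crossover classes D k G and d K g (186 + 170 = 356) plus the double crossovers (15).
RF(d–k) = (356 + 15) / 1867 = 371/1867 = 0.1987 → 19.9 centimorgans.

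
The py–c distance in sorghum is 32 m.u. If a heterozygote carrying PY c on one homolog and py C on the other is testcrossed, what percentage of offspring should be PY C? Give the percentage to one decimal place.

A map distance of 32 m.u. corresponds to a recombination frequency of 0.320.
The F1 is PY c / py C, so PY C is a recombinant gamete class with expected frequency r/2 = 0.320/2 = 0.1600.
That is 0.1600 = 16.0% of the progeny.

16.0%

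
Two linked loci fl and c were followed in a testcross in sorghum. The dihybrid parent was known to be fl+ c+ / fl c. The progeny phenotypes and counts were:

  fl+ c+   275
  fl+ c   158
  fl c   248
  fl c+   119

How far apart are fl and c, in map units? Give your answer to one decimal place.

34.6 map units

The recombinant classes are fl+ c and fl c+: 158 + 119 = 277.
Recombination frequency = 277/800 = 0.3463 ≈ 34.6%, i.e. 34.6 map units.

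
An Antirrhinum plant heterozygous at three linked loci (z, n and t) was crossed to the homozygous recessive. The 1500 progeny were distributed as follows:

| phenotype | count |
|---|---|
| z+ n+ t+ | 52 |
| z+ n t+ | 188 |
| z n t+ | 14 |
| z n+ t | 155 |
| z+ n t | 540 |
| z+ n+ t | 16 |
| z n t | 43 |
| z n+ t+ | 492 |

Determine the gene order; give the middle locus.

The two most frequent reciprocal classes, z+ n t and z n+ t+, are the parental types, so the F1 was z+ n t / z n+ t+.
The two rarest classes, z+ n+ t and z n t+, are the double crossovers. Comparing them with the parentals, only the n allele has switched, so n is the middle locus and the order is z – n – t.

n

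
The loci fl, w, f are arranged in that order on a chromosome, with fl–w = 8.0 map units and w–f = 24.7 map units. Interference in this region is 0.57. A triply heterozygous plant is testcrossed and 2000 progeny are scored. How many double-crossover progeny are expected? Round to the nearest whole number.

Map distances give recombination frequencies of 0.080 and 0.247 for the two intervals.
With interference 0.57 (so coincidence = 0.43), expected double-crossover frequency = 0.080 × 0.247 × 0.43 = 0.00850.
Expected number = 0.00850 × 2000 = 16.99 ≈ 17.

17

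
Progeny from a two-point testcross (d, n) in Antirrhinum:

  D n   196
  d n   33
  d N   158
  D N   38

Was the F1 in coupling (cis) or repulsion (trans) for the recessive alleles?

trans

The two most frequent classes are D n (196) and d N (158); these are the parental (non-recombinant) types.
So the F1 carried D n on one chromosome and d N on the other — the recessive alleles are on opposite chromosomes (trans / repulsion).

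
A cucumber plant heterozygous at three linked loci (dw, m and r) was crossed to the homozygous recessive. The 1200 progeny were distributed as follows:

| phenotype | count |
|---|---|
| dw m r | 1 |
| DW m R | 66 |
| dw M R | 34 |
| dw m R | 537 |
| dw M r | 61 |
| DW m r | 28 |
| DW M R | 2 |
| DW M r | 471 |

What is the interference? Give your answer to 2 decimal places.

0.57

The two most frequent reciprocal classes, DW M r and dw m R, are the parental types, so the F1 was DW M r / dw m R.
The two rarest classes, DW M R and dw m r, are the double crossovers. Comparing them with the parentals, only the r allele has switched, so r is the middle locus and the order is m – r – dw.
m–r: (62 + 3)/1200 = 0.0542; r–dw: (127 + 3)/1200 = 0.1083.
Expected DCO frequency = 0.0542 × 0.1083 ≈ 0.00587; observed = 3/1200 ≈ 0.00250.
Coefficient of coincidence = 0.00250/0.00587 ≈ 0.43; interference = 1 − 0.43 = 0.57.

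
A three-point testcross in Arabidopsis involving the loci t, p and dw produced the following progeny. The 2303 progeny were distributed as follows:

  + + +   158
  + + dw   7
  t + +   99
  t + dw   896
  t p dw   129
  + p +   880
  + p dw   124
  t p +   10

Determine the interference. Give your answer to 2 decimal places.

The two most frequent reciprocal classes, t + dw and + p +, are the parental types, so the F1 was t + dw / + p +.
The two rarest classes, + + dw and t p +, are the double crossovers. Comparing them with the parentals, only the t allele has switched, so t is the middle locus and the order is dw – t – p.
dw–t: (223 + 17)/2303 = 0.1042; t–p: (287 + 17)/2303 = 0.1320.
Expected DCO frequency = 0.1042 × 0.1320 ≈ 0.01375; observed = 17/2303 ≈ 0.00738.
Coefficient of coincidence = 0.00738/0.01375 ≈ 0.54; interference = 1 − 0.54 = 0.46.

0.46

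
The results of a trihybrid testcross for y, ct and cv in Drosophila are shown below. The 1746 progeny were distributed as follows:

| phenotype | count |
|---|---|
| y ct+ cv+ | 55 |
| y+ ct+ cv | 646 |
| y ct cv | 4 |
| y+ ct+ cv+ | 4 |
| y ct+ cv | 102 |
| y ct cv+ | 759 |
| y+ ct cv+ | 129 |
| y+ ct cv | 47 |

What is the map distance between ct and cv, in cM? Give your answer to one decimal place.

6.3 cM

The two most frequent reciprocal classes, y+ ct+ cv and y ct cv+, are the parental types, so the F1 was y+ ct+ cv / y ct cv+.
The two rarest classes, y+ ct+ cv+ and y ct cv, are the double crossovers. Comparing them with the parentals, only the cv allele has switched, so cv is the middle locus and the order is ct – cv – y.
Crossovers in the ct–cv interval produce the single-crossover classes y+ ct cv and y ct+ cv+ (47 + 55 = 102) plus the double crossovers (8).
RF(ct–cv) = (102 + 8) / 1746 = 110/1746 = 0.0630 → 6.3 cM.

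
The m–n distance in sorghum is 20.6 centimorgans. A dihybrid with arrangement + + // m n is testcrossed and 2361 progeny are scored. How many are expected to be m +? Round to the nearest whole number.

243

A map distance of 20.6 centimorgans corresponds to a recombination frequency of 0.206.
The F1 is + + / m n, so m + is a recombinant gamete class with expected frequency r/2 = 0.206/2 = 0.1030.
Expected number = 0.1030 × 2361 = 243.18 ≈ 243.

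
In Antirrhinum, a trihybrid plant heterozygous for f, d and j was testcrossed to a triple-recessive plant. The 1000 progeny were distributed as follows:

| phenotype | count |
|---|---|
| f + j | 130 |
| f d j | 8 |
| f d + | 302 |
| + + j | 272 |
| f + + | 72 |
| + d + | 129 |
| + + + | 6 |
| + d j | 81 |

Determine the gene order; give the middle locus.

j

The two most frequent reciprocal classes, f d + and + + j, are the parental types, so the F1 was f d + / + + j.
The two rarest classes, f d j and + + +, are the double crossovers. Comparing them with the parentals, only the j allele has switched, so j is the middle locus and the order is d – j – f.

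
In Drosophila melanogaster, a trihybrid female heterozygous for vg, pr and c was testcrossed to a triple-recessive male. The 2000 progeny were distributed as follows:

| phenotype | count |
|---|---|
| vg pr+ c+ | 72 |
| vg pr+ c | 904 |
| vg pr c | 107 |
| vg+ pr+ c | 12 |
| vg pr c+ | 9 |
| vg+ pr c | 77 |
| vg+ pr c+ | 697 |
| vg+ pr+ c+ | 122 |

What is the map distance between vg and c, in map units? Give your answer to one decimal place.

The two most frequent reciprocal classes, vg+ pr c+ and vg pr+ c, are the parental types, so the F1 was vg+ pr c+ / vg pr+ c.
The two rarest classes, vg pr c+ and vg+ pr+ c, are the double crossovers. Comparing them with the parentals, only the vg allele has switched, so vg is the middle locus and the order is c – vg – pr.
Crossovers in the c–vg interval produce the single-crossover classes vg+ pr c and vg pr+ c+ (77 + 72 = 149) plus the double crossovers (21).
RF(c–vg) = (149 + 21) / 2000 = 170/2000 = 0.0850 → 8.5 map units.

8.5 map units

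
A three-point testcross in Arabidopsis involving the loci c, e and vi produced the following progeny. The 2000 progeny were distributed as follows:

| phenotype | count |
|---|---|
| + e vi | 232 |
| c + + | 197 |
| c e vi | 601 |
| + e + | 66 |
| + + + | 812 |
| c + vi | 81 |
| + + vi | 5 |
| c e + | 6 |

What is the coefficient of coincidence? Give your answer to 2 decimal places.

0.32

The two most frequent reciprocal classes, + + + and c e vi, are the parental types, so the F1 was + + + / c e vi.
The two rarest classes, + + vi and c e +, are the double crossovers. Comparing them with the parentals, only the vi allele has switched, so vi is the middle locus and the order is e – vi – c.
e–vi: (147 + 11)/2000 = 0.0790; vi–c: (429 + 11)/2000 = 0.2200.
Expected DCO frequency = 0.0790 × 0.2200 ≈ 0.01738; observed = 11/2000 ≈ 0.00550.
Coefficient of coincidence = 0.00550/0.01738 ≈ 0.32.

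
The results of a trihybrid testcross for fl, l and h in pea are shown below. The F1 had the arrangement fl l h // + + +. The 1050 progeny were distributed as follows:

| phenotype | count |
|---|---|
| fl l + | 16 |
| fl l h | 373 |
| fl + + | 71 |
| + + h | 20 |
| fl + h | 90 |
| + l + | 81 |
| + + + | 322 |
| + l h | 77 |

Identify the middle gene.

The two rarest classes, fl l + and + + h, are the double crossovers. Comparing them with the parentals, only the h allele has switched, so h is the middle locus and the order is fl – h – l.

h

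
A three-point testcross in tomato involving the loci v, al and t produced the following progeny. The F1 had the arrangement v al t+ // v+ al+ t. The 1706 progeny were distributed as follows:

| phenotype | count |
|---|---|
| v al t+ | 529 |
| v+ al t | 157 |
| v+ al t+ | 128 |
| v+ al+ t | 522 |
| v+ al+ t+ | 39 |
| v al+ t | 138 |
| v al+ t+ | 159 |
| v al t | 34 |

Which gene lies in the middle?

The two rarest classes, v al t and v+ al+ t+, are the double crossovers. Comparing them with the parentals, only the t allele has switched, so t is the middle locus and the order is v – t – al.

t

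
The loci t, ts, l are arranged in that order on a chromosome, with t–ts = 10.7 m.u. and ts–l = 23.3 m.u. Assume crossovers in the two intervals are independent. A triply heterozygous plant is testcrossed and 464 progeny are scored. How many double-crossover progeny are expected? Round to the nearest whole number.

Map distances give recombination frequencies of 0.107 and 0.233 for the two intervals.
With no interference, expected double-crossover frequency = 0.107 × 0.233 = 0.02493.
Expected number = 0.02493 × 464 = 11.57 ≈ 12.

12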